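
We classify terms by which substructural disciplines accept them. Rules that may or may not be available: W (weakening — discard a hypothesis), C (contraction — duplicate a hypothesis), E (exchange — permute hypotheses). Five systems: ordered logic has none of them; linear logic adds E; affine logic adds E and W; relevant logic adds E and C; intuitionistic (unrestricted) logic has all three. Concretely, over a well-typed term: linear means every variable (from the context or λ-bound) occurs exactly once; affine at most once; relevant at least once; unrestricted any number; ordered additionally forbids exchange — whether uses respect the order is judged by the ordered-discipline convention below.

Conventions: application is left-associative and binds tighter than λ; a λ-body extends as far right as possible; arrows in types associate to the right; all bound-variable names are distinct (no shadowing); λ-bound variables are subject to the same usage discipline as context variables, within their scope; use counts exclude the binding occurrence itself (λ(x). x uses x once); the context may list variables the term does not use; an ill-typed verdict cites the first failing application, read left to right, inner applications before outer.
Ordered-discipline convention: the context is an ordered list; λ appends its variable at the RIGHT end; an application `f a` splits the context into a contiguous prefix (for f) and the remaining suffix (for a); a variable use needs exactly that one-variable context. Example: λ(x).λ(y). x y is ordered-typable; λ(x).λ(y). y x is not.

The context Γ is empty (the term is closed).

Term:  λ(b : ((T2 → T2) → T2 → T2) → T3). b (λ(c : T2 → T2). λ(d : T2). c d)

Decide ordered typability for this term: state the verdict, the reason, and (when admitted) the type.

yes — one use each (b, c, d); ordered split holds; term : (((T2 → T2) → T2 → T2) → T3) → T3
usage: b [bound]: 1×, c [bound]: 1×, d [bound]: 1×
use order (left to right): b, c, d
typing: the term checks, with type (((T2 → T2) → T2 → T2) → T3) → T3
all disciplines: ordered ✓ | linear ✓ | affine ✓ | relevant ✓ | unrestricted ✓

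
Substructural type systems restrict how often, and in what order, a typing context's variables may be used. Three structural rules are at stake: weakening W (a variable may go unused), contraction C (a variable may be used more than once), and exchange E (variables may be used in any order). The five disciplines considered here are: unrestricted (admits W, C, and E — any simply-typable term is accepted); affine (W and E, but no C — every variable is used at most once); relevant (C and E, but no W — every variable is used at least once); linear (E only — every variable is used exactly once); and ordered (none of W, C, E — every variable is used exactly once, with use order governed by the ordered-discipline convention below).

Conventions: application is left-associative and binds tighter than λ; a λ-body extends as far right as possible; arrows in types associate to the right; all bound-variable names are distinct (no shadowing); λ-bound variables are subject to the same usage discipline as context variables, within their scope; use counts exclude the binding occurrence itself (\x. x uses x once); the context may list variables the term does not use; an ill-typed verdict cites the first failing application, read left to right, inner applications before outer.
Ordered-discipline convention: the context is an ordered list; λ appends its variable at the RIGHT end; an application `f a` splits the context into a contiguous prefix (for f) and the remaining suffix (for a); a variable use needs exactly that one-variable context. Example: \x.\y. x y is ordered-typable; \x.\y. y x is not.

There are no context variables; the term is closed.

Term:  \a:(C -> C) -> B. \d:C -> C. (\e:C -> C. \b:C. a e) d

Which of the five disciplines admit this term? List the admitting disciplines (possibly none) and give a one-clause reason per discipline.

admitting disciplines: affine, unrestricted
use counts: a [bound]: 1; d [bound]: 1; e [bound]: 1; b [bound]: 0
use order (left to right): a, e, d
typing: ✓ — ((C -> C) -> B) -> (C -> C) -> C -> B
ordered: ✗, unused: b — weakening required
linear: ✗, unused: b — weakening required
affine: ✓, no duplicate uses among a, d, e, b
relevant: ✗, unused: b — weakening required
unrestricted: ✓, well-typed at ((C -> C) -> B) -> (C -> C) -> C -> B; no restrictions here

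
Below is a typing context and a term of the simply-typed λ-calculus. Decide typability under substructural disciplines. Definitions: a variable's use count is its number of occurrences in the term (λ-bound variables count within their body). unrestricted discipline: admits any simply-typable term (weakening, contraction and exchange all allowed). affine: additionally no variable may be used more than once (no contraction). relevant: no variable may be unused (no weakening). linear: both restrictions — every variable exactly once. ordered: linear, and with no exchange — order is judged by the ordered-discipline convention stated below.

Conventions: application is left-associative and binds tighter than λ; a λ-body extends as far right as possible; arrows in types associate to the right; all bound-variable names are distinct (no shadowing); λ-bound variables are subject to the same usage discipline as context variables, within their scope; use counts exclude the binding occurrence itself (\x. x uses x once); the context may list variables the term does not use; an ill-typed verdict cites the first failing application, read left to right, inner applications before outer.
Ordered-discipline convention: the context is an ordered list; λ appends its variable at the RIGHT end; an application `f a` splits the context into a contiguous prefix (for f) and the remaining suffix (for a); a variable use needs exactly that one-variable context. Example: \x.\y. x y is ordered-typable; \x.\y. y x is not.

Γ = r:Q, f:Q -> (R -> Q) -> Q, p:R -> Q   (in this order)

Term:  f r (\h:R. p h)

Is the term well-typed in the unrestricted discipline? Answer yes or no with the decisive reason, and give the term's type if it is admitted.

yes — typability at Q is all that's needed; term : Q
variable uses: r: 1, f: 1, p: 1, h [bound]: 1
use order (left to right): f, r, p, h
typing: ✓ — Q
across the five disciplines: ordered ✗ · linear ✓ · affine ✓ · relevant ✓ · unrestricted ✓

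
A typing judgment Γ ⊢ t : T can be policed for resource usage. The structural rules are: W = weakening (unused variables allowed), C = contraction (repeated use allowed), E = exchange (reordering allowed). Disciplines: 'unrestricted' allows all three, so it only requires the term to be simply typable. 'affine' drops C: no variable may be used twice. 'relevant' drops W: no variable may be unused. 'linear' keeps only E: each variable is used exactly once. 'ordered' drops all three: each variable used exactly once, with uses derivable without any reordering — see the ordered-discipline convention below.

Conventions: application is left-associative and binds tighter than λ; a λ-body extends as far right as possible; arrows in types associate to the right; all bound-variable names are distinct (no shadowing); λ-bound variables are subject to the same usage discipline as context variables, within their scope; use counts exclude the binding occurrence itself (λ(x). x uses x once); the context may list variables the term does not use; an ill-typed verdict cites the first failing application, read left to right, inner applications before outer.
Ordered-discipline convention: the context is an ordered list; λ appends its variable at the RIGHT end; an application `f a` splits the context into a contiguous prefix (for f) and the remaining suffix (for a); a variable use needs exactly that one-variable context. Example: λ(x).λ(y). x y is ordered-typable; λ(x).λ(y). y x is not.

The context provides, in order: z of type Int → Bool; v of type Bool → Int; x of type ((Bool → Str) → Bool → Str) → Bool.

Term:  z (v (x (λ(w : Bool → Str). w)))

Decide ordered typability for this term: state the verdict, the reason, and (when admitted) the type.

yes — z, v, x, w: once each, no exchange needed; term : Bool
use counts: z: 1, v: 1, x: 1, w [bound]: 1
uses in reading order: z, v, x, w
typing: ✓ — Bool
summary: ordered ✓ · linear ✓ · affine ✓ · relevant ✓ · unrestricted ✓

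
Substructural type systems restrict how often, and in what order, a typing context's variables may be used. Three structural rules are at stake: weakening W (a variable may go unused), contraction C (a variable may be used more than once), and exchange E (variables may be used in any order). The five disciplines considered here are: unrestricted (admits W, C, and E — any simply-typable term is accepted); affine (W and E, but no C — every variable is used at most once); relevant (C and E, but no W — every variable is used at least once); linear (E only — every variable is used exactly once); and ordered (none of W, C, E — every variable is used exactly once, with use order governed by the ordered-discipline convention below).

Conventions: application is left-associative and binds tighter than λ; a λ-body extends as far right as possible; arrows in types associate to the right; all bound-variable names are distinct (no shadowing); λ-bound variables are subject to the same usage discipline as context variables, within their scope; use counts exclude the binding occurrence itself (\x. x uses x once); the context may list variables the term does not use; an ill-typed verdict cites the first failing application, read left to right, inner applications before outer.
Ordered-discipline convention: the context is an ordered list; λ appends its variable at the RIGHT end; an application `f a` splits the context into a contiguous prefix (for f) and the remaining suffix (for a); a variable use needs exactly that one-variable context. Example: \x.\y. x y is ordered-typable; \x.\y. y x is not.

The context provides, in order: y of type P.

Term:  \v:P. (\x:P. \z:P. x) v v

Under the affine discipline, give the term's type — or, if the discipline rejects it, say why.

not well-typed under affine — v ×2 used more than once (contraction)
use counts: y: 0; v (bound): 2; x (bound): 1; z (bound): 0
left-to-right use order: x, v, v
typing: the term checks, with type P → P
summary: ordered ✗; linear ✗; affine ✗; relevant ✗; unrestricted ✓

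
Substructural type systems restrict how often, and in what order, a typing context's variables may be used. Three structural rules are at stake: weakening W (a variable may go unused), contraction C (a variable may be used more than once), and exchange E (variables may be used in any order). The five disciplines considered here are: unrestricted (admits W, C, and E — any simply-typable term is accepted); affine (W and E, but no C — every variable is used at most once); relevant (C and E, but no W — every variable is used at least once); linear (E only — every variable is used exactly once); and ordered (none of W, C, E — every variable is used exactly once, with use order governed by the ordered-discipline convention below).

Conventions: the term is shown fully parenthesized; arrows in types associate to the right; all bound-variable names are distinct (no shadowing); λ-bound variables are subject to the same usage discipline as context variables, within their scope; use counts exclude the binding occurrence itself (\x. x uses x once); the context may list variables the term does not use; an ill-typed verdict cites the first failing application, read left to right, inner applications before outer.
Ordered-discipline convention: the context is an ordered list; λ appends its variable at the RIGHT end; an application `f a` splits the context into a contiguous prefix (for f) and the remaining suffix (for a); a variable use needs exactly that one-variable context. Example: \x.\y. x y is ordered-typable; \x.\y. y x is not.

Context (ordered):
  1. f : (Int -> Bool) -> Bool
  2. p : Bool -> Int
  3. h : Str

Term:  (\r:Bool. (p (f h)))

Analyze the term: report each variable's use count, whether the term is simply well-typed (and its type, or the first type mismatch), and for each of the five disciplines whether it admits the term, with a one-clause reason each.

variable uses: f: 1×; p: 1×; h: 1×; r (λ-bound): 0×
uses in reading order: p, f, h
typing: ill-typed: argument of type Str where Int -> Bool is required
ordered: ✗, a type mismatch blocks all five
linear: ✗, the type mismatch rejects it
affine: ✗, not simply typable
relevant: ✗, fails simple typing
unrestricted: ✗, a type mismatch blocks all five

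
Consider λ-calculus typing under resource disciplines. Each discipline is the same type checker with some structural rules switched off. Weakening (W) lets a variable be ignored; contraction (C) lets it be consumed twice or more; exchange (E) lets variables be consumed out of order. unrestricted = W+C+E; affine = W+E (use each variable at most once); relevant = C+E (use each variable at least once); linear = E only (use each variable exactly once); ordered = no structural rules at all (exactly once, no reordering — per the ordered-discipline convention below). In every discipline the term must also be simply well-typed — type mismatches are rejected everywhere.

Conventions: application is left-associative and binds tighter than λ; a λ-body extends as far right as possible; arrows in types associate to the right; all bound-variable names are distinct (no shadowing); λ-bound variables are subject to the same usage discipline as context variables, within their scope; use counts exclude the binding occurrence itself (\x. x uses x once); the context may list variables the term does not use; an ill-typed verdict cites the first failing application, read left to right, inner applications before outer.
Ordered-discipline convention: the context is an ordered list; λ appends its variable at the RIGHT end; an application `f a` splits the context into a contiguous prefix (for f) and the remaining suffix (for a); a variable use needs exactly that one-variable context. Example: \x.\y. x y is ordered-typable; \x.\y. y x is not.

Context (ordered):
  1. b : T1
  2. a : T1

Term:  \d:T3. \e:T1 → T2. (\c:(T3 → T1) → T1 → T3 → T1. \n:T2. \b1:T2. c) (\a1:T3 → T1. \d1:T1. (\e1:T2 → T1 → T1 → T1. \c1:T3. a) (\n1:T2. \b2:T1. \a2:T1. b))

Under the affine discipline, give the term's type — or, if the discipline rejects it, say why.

term : T3 → (T1 → T2) → T2 → T2 → (T3 → T1) → T1 → T3 → T1
use counts: b ×1; a ×1; d [bound] ×0; e [bound] ×0; c [bound] ×1; n [bound] ×0; b1 [bound] ×0; a1 [bound] ×0; d1 [bound] ×0; e1 [bound] ×0; c1 [bound] ×0; n1 [bound] ×0; b2 [bound] ×0; a2 [bound] ×0
order of uses: c, a, b
typing: well-typed — term : T3 → (T1 → T2) → T2 → T2 → (T3 → T1) → T1 → T3 → T1
all disciplines: ordered ✗; linear ✗; affine ✓; relevant ✗; unrestricted ✓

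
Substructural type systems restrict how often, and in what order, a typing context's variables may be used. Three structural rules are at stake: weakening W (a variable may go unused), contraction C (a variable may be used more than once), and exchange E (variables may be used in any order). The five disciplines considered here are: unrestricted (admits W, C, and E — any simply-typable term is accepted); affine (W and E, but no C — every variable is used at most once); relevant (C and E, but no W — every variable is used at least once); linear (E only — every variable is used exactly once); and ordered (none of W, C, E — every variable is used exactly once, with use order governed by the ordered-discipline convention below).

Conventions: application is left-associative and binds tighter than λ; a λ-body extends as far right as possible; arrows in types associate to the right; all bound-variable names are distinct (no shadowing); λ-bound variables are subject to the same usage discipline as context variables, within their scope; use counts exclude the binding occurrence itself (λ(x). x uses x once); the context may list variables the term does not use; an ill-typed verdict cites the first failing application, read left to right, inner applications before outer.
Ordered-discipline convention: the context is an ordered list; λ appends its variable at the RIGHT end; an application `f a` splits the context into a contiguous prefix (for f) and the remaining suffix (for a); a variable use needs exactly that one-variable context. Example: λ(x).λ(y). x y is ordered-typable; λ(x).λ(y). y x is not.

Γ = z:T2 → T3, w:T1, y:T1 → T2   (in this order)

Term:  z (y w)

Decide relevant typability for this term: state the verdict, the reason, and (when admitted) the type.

yes — none of z, w, y goes unused; term : T3
variable uses: z: 1, w: 1, y: 1
uses in reading order: z, y, w
typing: the term checks, with type T3
summary: ordered ✗ · linear ✓ · affine ✓ · relevant ✓ · unrestricted ✓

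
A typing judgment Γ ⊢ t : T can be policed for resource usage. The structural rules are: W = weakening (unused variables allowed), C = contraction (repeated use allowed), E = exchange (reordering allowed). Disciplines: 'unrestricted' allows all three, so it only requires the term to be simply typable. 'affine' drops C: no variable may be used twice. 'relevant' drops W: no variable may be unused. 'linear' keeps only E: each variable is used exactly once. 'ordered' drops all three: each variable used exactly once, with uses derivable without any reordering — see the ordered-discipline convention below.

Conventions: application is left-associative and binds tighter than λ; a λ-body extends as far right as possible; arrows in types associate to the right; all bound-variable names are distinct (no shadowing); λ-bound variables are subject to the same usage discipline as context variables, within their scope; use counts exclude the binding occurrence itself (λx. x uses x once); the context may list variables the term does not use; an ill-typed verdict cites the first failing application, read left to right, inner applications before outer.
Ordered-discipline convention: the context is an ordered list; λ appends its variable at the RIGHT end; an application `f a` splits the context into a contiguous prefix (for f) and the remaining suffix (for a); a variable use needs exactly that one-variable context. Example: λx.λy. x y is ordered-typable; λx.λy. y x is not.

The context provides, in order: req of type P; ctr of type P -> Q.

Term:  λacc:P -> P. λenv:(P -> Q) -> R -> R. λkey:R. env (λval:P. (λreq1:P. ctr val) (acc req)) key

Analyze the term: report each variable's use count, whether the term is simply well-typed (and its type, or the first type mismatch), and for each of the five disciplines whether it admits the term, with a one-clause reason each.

use counts: req=1; ctr=1; acc (λ-bound)=1; env (λ-bound)=1; key (λ-bound)=1; val (λ-bound)=1; req1 (λ-bound)=0
uses in reading order: env, ctr, val, acc, req, key
typing: well-typed at (P -> P) -> ((P -> Q) -> R -> R) -> R -> R
ordered: ✗, req1 left unused
linear: ✗, req1 left unused
affine: ✓, at most one use each (req, ctr, acc, env, key, val, req1)
relevant: ✗, req1 left unused
unrestricted: ✓, type-checks ((P -> P) -> ((P -> Q) -> R -> R) -> R -> R) and nothing is barred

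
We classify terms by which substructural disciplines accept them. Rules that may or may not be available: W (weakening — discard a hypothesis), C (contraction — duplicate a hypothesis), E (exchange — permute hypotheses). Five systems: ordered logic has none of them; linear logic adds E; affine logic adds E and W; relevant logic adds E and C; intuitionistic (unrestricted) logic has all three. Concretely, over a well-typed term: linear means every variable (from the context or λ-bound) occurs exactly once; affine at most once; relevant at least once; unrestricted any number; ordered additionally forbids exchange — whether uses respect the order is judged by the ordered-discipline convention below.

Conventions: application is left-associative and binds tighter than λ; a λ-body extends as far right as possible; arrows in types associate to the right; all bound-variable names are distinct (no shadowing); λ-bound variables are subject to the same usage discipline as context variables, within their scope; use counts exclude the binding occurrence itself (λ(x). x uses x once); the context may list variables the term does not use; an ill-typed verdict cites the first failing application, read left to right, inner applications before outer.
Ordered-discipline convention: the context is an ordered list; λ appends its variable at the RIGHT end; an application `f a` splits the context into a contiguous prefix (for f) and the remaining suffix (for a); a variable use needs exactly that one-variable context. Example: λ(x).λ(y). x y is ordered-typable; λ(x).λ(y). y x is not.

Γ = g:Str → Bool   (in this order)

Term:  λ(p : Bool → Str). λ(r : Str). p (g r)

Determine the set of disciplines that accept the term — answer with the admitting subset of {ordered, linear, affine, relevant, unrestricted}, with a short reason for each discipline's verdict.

admitted by: linear, affine, relevant, unrestricted
variable uses: g: 1×, p (bound): 1×, r (bound): 1×
left-to-right use order: p, g, r
typing: well-typed — term : (Bool → Str) → Str → Str
ordered ✗ (use order p, g, r needs exchange)
linear ✓ (each of g, p, r used exactly once)
affine ✓ (none of g, p, r used more than once)
relevant ✓ (none of g, p, r goes unused)
unrestricted ✓ (typability at (Bool → Str) → Str → Str is all that's needed)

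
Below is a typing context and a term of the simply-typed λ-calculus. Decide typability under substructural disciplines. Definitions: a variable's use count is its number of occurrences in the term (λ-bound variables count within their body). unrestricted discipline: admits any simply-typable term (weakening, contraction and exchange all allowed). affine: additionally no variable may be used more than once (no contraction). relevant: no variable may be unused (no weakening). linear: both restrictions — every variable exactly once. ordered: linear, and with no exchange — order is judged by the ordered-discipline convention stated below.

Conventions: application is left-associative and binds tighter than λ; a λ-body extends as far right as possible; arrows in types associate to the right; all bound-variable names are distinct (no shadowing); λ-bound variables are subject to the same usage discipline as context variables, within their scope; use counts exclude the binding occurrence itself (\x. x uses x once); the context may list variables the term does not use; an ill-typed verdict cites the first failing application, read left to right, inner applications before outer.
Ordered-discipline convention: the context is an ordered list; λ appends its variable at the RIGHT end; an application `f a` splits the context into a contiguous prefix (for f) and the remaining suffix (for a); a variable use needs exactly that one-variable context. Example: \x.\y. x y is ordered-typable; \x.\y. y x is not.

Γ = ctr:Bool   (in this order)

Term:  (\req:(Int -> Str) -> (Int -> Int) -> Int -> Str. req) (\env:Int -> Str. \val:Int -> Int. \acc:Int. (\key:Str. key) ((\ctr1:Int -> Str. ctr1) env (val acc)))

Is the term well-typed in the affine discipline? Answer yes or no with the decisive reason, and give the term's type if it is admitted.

yes — none of ctr, req, env, val, acc, key, ctr1 used more than once; term : (Int -> Str) -> (Int -> Int) -> Int -> Str
use counts: ctr: 0×, req (bound): 1×, env (bound): 1×, val (bound): 1×, acc (bound): 1×, key (bound): 1×, ctr1 (bound): 1×
order of uses: req, key, ctr1, env, val, acc
typing: the term checks, with type (Int -> Str) -> (Int -> Int) -> Int -> Str
across the five disciplines: ordered ✗ · linear ✗ · affine ✓ · relevant ✗ · unrestricted ✓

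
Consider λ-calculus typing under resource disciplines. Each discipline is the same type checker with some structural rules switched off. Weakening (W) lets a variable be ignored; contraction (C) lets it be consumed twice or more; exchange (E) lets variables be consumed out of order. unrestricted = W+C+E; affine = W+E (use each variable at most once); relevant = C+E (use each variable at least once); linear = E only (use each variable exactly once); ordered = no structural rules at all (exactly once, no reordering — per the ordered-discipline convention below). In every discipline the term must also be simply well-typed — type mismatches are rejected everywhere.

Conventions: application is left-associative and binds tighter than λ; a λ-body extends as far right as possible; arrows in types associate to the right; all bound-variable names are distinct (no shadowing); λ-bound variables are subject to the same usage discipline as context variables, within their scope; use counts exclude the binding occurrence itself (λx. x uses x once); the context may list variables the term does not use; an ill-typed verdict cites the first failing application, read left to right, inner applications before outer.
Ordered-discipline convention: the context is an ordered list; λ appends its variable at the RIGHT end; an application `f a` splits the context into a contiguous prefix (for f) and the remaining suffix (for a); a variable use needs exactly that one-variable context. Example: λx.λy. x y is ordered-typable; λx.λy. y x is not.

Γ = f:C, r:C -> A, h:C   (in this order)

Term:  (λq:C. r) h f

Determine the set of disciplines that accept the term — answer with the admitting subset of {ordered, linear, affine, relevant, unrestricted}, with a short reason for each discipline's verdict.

admitting disciplines: affine, unrestricted
variable uses: f ×1; r ×1; h ×1; q (bound) ×0
use order (left to right): r, h, f
typing: ✓ — A
ordered ✗ (unused: q — weakening required)
linear ✗ (unused: q — weakening required)
affine ✓ (no duplicate uses among f, r, h, q)
relevant ✗ (unused: q — weakening required)
unrestricted ✓ (type-checks (A) and nothing is barred)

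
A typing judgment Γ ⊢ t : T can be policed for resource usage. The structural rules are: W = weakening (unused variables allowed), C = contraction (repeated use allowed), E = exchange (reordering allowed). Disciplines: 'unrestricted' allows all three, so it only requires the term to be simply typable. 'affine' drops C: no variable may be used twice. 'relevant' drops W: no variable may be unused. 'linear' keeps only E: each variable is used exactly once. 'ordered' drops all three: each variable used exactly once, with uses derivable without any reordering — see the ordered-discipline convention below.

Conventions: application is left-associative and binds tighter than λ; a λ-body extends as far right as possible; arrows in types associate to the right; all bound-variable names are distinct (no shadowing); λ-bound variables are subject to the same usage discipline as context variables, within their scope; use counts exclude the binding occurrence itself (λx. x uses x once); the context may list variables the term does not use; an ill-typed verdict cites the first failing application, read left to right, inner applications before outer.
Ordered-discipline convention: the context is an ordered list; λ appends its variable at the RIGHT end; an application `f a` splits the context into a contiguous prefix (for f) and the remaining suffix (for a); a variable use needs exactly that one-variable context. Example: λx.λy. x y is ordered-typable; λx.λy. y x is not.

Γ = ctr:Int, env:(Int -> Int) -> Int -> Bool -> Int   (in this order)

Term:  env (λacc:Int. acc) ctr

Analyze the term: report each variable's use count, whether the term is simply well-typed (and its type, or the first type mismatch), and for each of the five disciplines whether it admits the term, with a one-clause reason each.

use counts: ctr: 1×, env: 1×, acc (bound): 1×
left-to-right use order: env, acc, ctr
typing: the term checks, with type Bool -> Int
ordered: ✗, no contiguous prefix/suffix split fits env, acc, ctr
linear: ✓, exactly-once usage across ctr, env, acc
affine: ✓, no duplicate uses among ctr, env, acc
relevant: ✓, at least one use each (ctr, env, acc)
unrestricted: ✓, type-checks (Bool -> Int) and nothing is barred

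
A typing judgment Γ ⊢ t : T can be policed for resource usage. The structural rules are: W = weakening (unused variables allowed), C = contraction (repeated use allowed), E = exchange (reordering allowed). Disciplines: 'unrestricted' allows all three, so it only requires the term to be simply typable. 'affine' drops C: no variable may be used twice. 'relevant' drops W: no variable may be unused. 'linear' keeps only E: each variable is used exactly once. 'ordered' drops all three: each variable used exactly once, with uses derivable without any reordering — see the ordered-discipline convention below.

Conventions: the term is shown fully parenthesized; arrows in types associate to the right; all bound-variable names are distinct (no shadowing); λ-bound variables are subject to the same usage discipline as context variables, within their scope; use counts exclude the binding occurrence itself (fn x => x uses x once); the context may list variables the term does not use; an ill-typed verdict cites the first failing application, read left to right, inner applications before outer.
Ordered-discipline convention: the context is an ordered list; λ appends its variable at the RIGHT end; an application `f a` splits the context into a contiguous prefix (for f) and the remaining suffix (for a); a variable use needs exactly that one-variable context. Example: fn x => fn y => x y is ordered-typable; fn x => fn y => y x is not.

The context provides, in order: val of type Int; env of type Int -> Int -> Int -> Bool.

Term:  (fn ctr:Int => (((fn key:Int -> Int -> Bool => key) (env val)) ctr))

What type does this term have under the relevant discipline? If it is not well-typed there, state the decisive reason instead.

term : Int -> Int -> Bool
use counts: val ×1; env ×1; ctr (bound) ×1; key (bound) ×1
order of uses: key, env, val, ctr
typing: well-typed at Int -> Int -> Bool
all disciplines: ordered ✗ | linear ✓ | affine ✓ | relevant ✓ | unrestricted ✓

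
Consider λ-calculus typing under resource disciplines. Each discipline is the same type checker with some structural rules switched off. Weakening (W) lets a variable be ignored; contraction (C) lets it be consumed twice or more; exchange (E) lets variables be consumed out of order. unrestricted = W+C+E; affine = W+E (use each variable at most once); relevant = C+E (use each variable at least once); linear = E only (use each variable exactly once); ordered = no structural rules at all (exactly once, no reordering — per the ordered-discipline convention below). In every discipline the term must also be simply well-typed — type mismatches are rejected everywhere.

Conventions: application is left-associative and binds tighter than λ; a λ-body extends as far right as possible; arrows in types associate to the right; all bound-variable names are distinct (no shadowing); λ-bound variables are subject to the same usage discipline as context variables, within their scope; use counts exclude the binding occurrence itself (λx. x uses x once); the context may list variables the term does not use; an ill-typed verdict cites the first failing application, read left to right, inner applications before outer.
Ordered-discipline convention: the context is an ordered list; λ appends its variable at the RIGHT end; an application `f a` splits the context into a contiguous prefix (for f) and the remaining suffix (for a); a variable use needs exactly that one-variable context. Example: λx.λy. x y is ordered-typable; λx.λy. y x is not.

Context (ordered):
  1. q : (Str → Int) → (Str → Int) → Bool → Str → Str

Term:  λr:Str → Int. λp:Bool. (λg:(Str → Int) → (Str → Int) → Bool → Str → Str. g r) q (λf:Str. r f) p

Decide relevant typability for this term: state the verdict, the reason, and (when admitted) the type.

yes — every one of q, r, p, g, f appears; term : (Str → Int) → Bool → Str → Str
usage: q: 1×, r (bound): 2×, p (bound): 1×, g (bound): 1×, f (bound): 1×
left-to-right use order: g, r, q, r, f, p
typing: the term checks, with type (Str → Int) → Bool → Str → Str
across the five disciplines: ordered ✗ | linear ✗ | affine ✗ | relevant ✓ | unrestricted ✓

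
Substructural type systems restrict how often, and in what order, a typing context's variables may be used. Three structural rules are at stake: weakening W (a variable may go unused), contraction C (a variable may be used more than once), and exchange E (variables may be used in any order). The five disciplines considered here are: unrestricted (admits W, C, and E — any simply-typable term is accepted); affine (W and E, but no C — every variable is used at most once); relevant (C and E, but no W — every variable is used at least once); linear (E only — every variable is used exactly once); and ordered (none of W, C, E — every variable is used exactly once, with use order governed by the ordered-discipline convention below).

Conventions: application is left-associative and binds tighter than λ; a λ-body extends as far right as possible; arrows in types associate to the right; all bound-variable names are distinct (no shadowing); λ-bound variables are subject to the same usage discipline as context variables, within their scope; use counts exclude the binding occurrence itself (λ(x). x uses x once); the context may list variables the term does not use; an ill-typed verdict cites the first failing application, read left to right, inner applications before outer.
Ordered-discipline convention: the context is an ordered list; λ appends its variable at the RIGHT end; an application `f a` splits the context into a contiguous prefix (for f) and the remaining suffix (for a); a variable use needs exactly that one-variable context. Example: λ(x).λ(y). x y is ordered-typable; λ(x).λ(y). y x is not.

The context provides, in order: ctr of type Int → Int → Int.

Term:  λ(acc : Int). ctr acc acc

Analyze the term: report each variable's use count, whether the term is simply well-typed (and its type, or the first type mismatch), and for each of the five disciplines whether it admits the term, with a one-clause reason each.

usage: ctr: 1, acc (bound): 2
use order (left to right): ctr, acc, acc
typing: well-typed at Int → Int
ordered: ✗, uses contraction: acc ×2
linear: ✗, uses contraction: acc ×2
affine: ✗, uses contraction: acc ×2
relevant: ✓, ctr, acc: all used, weakening unneeded
unrestricted: ✓, well-typed at Int → Int; no restrictions here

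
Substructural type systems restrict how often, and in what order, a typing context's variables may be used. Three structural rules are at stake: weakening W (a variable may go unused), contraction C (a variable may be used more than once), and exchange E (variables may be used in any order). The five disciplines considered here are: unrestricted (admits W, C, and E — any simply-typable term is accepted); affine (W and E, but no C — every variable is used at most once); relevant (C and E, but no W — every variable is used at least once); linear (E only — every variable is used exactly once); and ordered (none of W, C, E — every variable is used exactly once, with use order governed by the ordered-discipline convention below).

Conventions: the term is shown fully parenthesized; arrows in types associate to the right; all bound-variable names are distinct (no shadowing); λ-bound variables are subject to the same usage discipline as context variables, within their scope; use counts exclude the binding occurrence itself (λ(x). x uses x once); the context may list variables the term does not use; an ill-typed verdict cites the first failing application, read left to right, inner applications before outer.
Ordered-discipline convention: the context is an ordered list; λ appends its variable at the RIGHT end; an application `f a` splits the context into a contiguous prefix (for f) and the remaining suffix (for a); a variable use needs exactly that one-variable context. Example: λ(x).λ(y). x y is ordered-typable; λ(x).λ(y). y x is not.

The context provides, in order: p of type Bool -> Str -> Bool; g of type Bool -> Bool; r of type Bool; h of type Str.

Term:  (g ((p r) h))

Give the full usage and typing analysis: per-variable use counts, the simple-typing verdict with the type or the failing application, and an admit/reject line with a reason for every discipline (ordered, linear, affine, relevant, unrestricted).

counts: p=1, g=1, r=1, h=1
uses in reading order: g, p, r, h
typing: well-typed — term : Bool
ordered ✗ (no ordered split (uses run g, p, r, h))
linear ✓ (exactly-once usage across p, g, r, h)
affine ✓ (none of p, g, r, h used more than once)
relevant ✓ (none of p, g, r, h goes unused)
unrestricted ✓ (simply typable at Bool; W, C, E all held)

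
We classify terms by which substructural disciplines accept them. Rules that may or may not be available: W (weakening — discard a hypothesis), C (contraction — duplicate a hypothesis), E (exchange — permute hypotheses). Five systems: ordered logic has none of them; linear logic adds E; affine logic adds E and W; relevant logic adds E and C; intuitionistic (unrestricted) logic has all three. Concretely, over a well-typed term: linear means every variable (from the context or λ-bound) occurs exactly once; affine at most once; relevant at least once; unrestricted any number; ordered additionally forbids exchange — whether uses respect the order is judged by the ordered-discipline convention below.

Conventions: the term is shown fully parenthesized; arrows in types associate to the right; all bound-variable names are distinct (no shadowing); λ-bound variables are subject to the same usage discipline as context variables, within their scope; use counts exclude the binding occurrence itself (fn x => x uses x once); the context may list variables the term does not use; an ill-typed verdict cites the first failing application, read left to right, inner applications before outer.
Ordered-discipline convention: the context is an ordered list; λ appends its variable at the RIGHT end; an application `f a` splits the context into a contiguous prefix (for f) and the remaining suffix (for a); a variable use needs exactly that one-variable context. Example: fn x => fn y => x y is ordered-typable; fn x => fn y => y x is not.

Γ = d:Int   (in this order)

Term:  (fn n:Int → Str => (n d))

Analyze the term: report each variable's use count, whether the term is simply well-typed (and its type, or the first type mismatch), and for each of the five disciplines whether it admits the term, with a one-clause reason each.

usage: d: 1, n (bound): 1
order of uses: n, d
typing: the term checks, with type (Int → Str) → Str
ordered: ✗ — needs exchange: uses follow n, d
linear: ✓ — d, n: one use apiece
affine: ✓ — d, n: no repeats, contraction unneeded
relevant: ✓ — every one of d, n appears
unrestricted: ✓ — type-checks ((Int → Str) → Str) and nothing is barred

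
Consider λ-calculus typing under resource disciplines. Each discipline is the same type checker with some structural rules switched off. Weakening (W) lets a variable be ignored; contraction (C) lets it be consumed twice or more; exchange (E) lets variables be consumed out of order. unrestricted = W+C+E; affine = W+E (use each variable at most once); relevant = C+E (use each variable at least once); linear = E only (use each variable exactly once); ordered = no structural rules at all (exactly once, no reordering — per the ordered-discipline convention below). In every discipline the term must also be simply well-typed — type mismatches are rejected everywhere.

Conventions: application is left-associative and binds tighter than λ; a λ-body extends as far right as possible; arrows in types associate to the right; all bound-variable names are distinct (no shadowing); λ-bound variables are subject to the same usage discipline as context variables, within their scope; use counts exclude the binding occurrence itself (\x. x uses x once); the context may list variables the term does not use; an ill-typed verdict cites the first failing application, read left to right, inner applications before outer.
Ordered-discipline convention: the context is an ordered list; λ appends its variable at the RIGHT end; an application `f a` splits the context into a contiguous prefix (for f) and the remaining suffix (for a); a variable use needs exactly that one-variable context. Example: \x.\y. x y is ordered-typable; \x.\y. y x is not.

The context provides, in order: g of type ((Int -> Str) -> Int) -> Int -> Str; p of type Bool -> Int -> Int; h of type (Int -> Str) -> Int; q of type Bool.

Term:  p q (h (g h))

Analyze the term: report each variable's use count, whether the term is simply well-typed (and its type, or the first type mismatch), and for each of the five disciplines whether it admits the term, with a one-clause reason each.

usage: g: 1, p: 1, h: 2, q: 1
left-to-right use order: p, q, h, g, h
typing: well-typed — term : Int
ordered: ✗, uses contraction: h ×2
linear: ✗, uses contraction: h ×2
affine: ✗, uses contraction: h ×2
relevant: ✓, every one of g, p, h, q appears
unrestricted: ✓, type-checks (Int) and nothing is barred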